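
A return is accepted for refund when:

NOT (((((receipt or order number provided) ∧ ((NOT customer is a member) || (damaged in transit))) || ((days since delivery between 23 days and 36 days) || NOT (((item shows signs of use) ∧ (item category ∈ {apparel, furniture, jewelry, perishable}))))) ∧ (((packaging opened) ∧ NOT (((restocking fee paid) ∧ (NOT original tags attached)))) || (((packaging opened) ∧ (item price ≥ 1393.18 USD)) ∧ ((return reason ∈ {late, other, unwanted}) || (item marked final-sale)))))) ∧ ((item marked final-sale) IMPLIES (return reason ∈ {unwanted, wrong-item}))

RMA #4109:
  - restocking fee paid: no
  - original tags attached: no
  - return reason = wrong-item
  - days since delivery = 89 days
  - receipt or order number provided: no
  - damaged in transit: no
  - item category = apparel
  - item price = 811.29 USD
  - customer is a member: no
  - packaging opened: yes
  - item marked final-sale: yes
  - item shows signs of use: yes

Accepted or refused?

Atomic conditions:
  receipt or order number provided: no → false
  NOT customer is a member: no → true
  damaged in transit: no → false
  days since delivery between 23 days and 36 days: 89 in [23, 36] is false
  item shows signs of use: yes → true
  item category ∈ {apparel, furniture, jewelry, perishable}: apparel is in the set → true
  packaging opened: yes → true
  restocking fee paid: no → false
  NOT original tags attached: no → true
  item price ≥ 1393.18 USD: 811.29 ≥ 1393.18 is false
  return reason ∈ {late, other, unwanted}: wrong-item is not in the set → false
  item marked final-sale: yes → true
  return reason ∈ {unwanted, wrong-item}: wrong-item is in the set → true
Combine:
[1.1.1.1.2] true OR false = true
[1.1.1.1] false AND true = false
[1.1.1.2.2.1] true AND true = true
[1.1.1.2.2] NOT true = false
[1.1.1.2] false OR false = false
[1.1.1] false OR false = false
[1.1.2.1.2.1] false AND true = false
[1.1.2.1.2] NOT false = true
[1.1.2.1] true AND true = true
[1.1.2.2.1] true AND false = false
[1.1.2.2.2] false OR true = true
[1.1.2.2] false AND true = false
[1.1.2] true OR false = true
[1.1] false AND true = false
[1] NOT false = true
[2] true → true = true
[root] true AND true = true
Overall: true → accepted

Accepted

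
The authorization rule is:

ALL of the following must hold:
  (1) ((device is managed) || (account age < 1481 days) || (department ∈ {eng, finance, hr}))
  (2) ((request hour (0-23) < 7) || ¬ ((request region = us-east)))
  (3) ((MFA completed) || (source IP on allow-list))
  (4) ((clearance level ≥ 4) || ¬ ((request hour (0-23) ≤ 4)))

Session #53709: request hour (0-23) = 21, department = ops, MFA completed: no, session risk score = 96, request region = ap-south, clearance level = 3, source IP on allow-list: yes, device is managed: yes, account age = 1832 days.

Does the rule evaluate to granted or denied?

Atomic conditions:
  device is managed: yes → true
  account age < 1481 days: 1832 < 1481 is false
  department ∈ {eng, finance, hr}: ops is not in the set → false
  request hour (0-23) < 7: 21 < 7 is false
  request region = us-east: ap-south == us-east is false
  MFA completed: no → false
  source IP on allow-list: yes → true
  clearance level ≥ 4: 3 ≥ 4 is false
  request hour (0-23) ≤ 4: 21 ≤ 4 is false
Combine:
[1] true OR false OR false = true
[2.2] NOT false = true
[2] false OR true = true
[3] false OR true = true
[4.2] NOT false = true
[4] false OR true = true
[root] true AND true AND true AND true = true
Overall: true → granted

Granted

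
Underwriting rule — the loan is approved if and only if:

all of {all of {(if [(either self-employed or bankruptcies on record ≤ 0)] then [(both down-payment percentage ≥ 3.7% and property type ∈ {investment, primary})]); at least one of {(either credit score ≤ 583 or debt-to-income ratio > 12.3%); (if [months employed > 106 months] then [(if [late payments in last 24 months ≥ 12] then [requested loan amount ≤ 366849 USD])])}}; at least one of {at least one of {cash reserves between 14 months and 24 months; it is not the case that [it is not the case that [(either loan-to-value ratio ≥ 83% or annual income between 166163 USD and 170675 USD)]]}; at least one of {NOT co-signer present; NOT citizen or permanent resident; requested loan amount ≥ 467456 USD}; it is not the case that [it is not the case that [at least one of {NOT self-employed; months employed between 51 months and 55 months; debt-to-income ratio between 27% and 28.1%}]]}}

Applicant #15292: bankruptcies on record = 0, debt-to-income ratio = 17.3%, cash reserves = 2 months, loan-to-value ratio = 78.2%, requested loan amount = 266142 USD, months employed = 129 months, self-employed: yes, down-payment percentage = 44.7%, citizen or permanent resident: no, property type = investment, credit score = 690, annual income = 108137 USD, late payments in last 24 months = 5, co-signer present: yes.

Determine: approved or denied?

Atomic conditions:
  self-employed: yes → true
  bankruptcies on record ≤ 0: 0 ≤ 0 is true
  down-payment percentage ≥ 3.7%: 44.7 ≥ 3.7 is true
  property type ∈ {investment, primary}: investment is in the set → true
  credit score ≤ 583: 690 ≤ 583 is false
  debt-to-income ratio > 12.3%: 17.3 > 12.3 is true
  months employed > 106 months: 129 > 106 is true
  late payments in last 24 months ≥ 12: 5 ≥ 12 is false
  requested loan amount ≤ 366849 USD: 266142 ≤ 366849 is true
  cash reserves between 14 months and 24 months: 2 in [14, 24] is false
  loan-to-value ratio ≥ 83%: 78.2 ≥ 83 is false
  annual income between 166163 USD and 170675 USD: 108137 in [166163, 170675] is false
  NOT co-signer present: yes → false
  NOT citizen or permanent resident: no → true
  requested loan amount ≥ 467456 USD: 266142 ≥ 467456 is false
  NOT self-employed: yes → false
  months employed between 51 months and 55 months: 129 in [51, 55] is false
  debt-to-income ratio between 27% and 28.1%: 17.3 in [27, 28.1] is false
Combine:
[1.1.1] true OR true = true
[1.1.2] true AND true = true
[1.1] true → true = true
[1.2.1] false OR true = true
[1.2.2.2] false → true (antecedent false ⇒ implication holds) = true
[1.2.2] true → true = true
[1.2] true OR true = true
[1] true AND true = true
[2.1.2.1.1] false OR false = false
[2.1.2.1] NOT false = true
[2.1.2] NOT true = false
[2.1] false OR false = false
[2.2] false OR true OR false = true
[2.3.1.1] false OR false OR false = false
[2.3.1] NOT false = true
[2.3] NOT true = false
[2] false OR true OR false = true
[root] true AND true = true
Overall: true → approved

Approved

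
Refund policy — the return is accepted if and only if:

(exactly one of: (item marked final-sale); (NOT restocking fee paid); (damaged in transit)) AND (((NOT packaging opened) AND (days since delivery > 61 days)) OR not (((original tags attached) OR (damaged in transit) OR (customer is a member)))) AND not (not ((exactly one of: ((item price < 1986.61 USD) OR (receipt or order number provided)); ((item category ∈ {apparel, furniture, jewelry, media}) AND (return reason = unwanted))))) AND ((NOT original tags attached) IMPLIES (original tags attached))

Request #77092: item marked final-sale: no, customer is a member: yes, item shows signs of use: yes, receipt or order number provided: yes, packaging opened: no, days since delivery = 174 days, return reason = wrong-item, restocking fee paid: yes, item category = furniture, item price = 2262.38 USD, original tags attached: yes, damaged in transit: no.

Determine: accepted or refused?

Refused

Atomic conditions:
  item marked final-sale: no → false
  NOT restocking fee paid: yes → false
  damaged in transit: no → false
  NOT packaging opened: no → true
  days since delivery > 61 days: 174 > 61 is true
  original tags attached: yes → true
  customer is a member: yes → true
  item price < 1986.61 USD: 2262.38 < 1986.61 is false
  receipt or order number provided: yes → true
  item category ∈ {apparel, furniture, jewelry, media}: furniture is in the set → true
  return reason = unwanted: wrong-item == unwanted is false
  NOT original tags attached: yes → false
Combine:
[1] exactly-one(false, false, false) = false
[2.1] true AND true = true
[2.2.1] true OR false OR true = true
[2.2] NOT true = false
[2] true OR false = true
[3.1.1.1] false OR true = true
[3.1.1.2] true AND false = false
[3.1.1] exactly-one(true, false) = true
[3.1] NOT true = false
[3] NOT false = true
[4] false → true (antecedent false ⇒ implication holds) = true
[root] false AND true AND true AND true = false
Overall: false → refused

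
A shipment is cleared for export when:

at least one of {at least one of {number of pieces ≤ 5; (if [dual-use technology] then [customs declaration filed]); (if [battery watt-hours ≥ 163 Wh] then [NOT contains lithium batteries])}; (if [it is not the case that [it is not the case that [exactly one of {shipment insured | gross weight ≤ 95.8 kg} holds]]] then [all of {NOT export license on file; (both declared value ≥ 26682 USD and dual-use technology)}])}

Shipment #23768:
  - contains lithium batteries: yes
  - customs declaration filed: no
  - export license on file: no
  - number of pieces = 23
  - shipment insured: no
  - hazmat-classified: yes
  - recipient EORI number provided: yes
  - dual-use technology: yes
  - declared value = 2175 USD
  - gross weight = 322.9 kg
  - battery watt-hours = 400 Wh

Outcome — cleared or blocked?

Atomic conditions:
  number of pieces ≤ 5: 23 ≤ 5 is false
  dual-use technology: yes → true
  customs declaration filed: no → false
  battery watt-hours ≥ 163 Wh: 400 ≥ 163 is true
  NOT contains lithium batteries: yes → false
  shipment insured: no → false
  gross weight ≤ 95.8 kg: 322.9 ≤ 95.8 is false
  NOT export license on file: no → true
  declared value ≥ 26682 USD: 2175 ≥ 26682 is false
Combine:
[1.2] true → false = false
[1.3] true → false = false
[1] false OR false OR false = false
[2.1.1.1] exactly-one(false, false) = false
[2.1.1] NOT false = true
[2.1] NOT true = false
[2.2.2] false AND true = false
[2.2] true AND false = false
[2] false → false (antecedent false ⇒ implication holds) = true
[root] false OR true = true
Overall: true → cleared

Cleared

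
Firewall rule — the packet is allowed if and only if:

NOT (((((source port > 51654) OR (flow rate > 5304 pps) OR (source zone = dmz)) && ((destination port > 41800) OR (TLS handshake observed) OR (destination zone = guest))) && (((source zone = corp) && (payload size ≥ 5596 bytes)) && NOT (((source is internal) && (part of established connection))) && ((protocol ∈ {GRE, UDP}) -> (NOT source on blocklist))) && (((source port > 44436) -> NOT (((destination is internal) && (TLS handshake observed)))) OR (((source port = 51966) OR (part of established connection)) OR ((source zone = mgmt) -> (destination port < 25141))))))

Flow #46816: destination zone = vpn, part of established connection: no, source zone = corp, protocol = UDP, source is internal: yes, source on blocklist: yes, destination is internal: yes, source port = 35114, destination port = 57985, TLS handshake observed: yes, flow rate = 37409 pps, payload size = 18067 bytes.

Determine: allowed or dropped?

Allowed

Atomic conditions:
  source port > 51654: 35114 > 51654 is false
  flow rate > 5304 pps: 37409 > 5304 is true
  source zone = dmz: corp == dmz is false
  destination port > 41800: 57985 > 41800 is true
  TLS handshake observed: yes → true
  destination zone = guest: vpn == guest is false
  source zone = corp: corp == corp is true
  payload size ≥ 5596 bytes: 18067 ≥ 5596 is true
  source is internal: yes → true
  part of established connection: no → false
  protocol ∈ {GRE, UDP}: UDP is in the set → true
  NOT source on blocklist: yes → false
  source port > 44436: 35114 > 44436 is false
  destination is internal: yes → true
  source port = 51966: 35114 == 51966 is false
  source zone = mgmt: corp == mgmt is false
  destination port < 25141: 57985 < 25141 is false
Combine:
[1.1.1] false OR true OR false = true
[1.1.2] true OR true OR false = true
[1.1] true AND true = true
[1.2.1] true AND true = true
[1.2.2.1] true AND false = false
[1.2.2] NOT false = true
[1.2.3] true → false = false
[1.2] true AND true AND false = false
[1.3.1.2.1] true AND true = true
[1.3.1.2] NOT true = false
[1.3.1] false → false (antecedent false ⇒ implication holds) = true
[1.3.2.1] false OR false = false
[1.3.2.2] false → false (antecedent false ⇒ implication holds) = true
[1.3.2] false OR true = true
[1.3] true OR true = true
[1] true AND false AND true = false
[root] NOT false = true
Overall: true → allowed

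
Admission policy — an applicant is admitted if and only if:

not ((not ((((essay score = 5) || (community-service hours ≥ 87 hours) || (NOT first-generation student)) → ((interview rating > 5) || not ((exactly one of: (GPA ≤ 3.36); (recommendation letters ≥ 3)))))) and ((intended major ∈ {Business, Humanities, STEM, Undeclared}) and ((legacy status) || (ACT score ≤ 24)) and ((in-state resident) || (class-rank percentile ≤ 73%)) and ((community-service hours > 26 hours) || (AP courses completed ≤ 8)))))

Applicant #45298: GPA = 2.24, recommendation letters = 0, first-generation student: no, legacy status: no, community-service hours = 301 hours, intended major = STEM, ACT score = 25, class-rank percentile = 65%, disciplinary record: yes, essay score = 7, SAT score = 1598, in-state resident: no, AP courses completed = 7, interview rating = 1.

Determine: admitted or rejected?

Atomic conditions:
  essay score = 5: 7 == 5 is false
  community-service hours ≥ 87 hours: 301 ≥ 87 is true
  NOT first-generation student: no → true
  interview rating > 5: 1 > 5 is false
  GPA ≤ 3.36: 2.24 ≤ 3.36 is true
  recommendation letters ≥ 3: 0 ≥ 3 is false
  intended major ∈ {Business, Humanities, STEM, Undeclared}: STEM is in the set → true
  legacy status: no → false
  ACT score ≤ 24: 25 ≤ 24 is false
  in-state resident: no → false
  class-rank percentile ≤ 73%: 65 ≤ 73 is true
  community-service hours > 26 hours: 301 > 26 is true
  AP courses completed ≤ 8: 7 ≤ 8 is true
Combine:
[1.1.1.1] false OR true OR true = true
[1.1.1.2.2.1] exactly-one(true, false) = true
[1.1.1.2.2] NOT true = false
[1.1.1.2] false OR false = false
[1.1.1] true → false = false
[1.1] NOT false = true
[1.2.2] false OR false = false
[1.2.3] false OR true = true
[1.2.4] true OR true = true
[1.2] true AND false AND true AND true = false
[1] true AND false = false
[root] NOT false = true
Overall: true → admitted

Admitted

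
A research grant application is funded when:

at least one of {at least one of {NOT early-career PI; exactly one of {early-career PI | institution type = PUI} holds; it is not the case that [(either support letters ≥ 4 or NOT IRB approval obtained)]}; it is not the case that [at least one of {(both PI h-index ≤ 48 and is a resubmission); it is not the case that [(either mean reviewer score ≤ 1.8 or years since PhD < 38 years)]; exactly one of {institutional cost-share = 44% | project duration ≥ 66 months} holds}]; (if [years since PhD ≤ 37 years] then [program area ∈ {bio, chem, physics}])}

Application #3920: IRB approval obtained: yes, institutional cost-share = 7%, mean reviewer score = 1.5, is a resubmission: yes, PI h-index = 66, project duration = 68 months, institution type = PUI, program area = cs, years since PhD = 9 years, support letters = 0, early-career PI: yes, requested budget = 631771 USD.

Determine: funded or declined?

Atomic conditions:
  NOT early-career PI: yes → false
  early-career PI: yes → true
  institution type = PUI: PUI == PUI is true
  support letters ≥ 4: 0 ≥ 4 is false
  NOT IRB approval obtained: yes → false
  PI h-index ≤ 48: 66 ≤ 48 is false
  is a resubmission: yes → true
  mean reviewer score ≤ 1.8: 1.5 ≤ 1.8 is true
  years since PhD < 38 years: 9 < 38 is true
  institutional cost-share = 44%: 7 == 44 is false
  project duration ≥ 66 months: 68 ≥ 66 is true
  years since PhD ≤ 37 years: 9 ≤ 37 is true
  program area ∈ {bio, chem, physics}: cs is not in the set → false
Combine:
[1.2] exactly-one(true, true) = false
[1.3.1] false OR false = false
[1.3] NOT false = true
[1] false OR false OR true = true
[2.1.1] false AND true = false
[2.1.2.1] true OR true = true
[2.1.2] NOT true = false
[2.1.3] exactly-one(false, true) = true
[2.1] false OR false OR true = true
[2] NOT true = false
[3] true → false = false
[root] true OR false OR false = true
Overall: true → funded

Funded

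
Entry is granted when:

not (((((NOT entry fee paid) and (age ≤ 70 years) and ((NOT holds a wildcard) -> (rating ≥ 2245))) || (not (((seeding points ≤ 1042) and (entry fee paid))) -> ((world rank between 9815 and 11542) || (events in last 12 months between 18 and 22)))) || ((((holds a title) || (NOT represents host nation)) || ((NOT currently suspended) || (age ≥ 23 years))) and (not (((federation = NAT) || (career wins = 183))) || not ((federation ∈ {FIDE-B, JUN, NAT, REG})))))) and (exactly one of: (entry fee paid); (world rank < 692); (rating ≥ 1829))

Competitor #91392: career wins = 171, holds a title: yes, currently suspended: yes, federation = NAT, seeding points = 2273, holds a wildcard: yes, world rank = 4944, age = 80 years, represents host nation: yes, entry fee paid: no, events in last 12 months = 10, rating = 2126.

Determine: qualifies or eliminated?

Qualifies

Atomic conditions:
  NOT entry fee paid: no → true
  age ≤ 70 years: 80 ≤ 70 is false
  NOT holds a wildcard: yes → false
  rating ≥ 2245: 2126 ≥ 2245 is false
  seeding points ≤ 1042: 2273 ≤ 1042 is false
  entry fee paid: no → false
  world rank between 9815 and 11542: 4944 in [9815, 11542] is false
  events in last 12 months between 18 and 22: 10 in [18, 22] is false
  holds a title: yes → true
  NOT represents host nation: yes → false
  NOT currently suspended: yes → false
  age ≥ 23 years: 80 ≥ 23 is true
  federation = NAT: NAT == NAT is true
  career wins = 183: 171 == 183 is false
  federation ∈ {FIDE-B, JUN, NAT, REG}: NAT is in the set → true
  world rank < 692: 4944 < 692 is false
  rating ≥ 1829: 2126 ≥ 1829 is true
Combine:
[1.1.1.1.3] false → false (antecedent false ⇒ implication holds) = true
[1.1.1.1] true AND false AND true = false
[1.1.1.2.1.1] false AND false = false
[1.1.1.2.1] NOT false = true
[1.1.1.2.2] false OR false = false
[1.1.1.2] true → false = false
[1.1.1] false OR false = false
[1.1.2.1.1] true OR false = true
[1.1.2.1.2] false OR true = true
[1.1.2.1] true OR true = true
[1.1.2.2.1.1] true OR false = true
[1.1.2.2.1] NOT true = false
[1.1.2.2.2] NOT true = false
[1.1.2.2] false OR false = false
[1.1.2] true AND false = false
[1.1] false OR false = false
[1] NOT false = true
[2] exactly-one(false, false, true) = true
[root] true AND true = true
Overall: true → qualifies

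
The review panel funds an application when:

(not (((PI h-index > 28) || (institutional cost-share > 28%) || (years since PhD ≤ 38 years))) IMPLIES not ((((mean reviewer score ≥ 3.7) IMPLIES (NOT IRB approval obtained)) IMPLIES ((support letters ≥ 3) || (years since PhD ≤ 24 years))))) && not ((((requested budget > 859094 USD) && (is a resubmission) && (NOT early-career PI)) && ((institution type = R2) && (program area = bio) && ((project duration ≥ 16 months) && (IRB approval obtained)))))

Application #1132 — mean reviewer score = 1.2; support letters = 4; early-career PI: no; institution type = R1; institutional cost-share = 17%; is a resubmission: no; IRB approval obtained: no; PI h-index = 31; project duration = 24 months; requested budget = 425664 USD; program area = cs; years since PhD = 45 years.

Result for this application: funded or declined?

Funded

Atomic conditions:
  PI h-index > 28: 31 > 28 is true
  institutional cost-share > 28%: 17 > 28 is false
  years since PhD ≤ 38 years: 45 ≤ 38 is false
  mean reviewer score ≥ 3.7: 1.2 ≥ 3.7 is false
  NOT IRB approval obtained: no → true
  support letters ≥ 3: 4 ≥ 3 is true
  years since PhD ≤ 24 years: 45 ≤ 24 is false
  requested budget > 859094 USD: 425664 > 859094 is false
  is a resubmission: no → false
  NOT early-career PI: no → true
  institution type = R2: R1 == R2 is false
  program area = bio: cs == bio is false
  project duration ≥ 16 months: 24 ≥ 16 is true
  IRB approval obtained: no → false
Combine:
[1.1.1] true OR false OR false = true
[1.1] NOT true = false
[1.2.1.1] false → true (antecedent false ⇒ implication holds) = true
[1.2.1.2] true OR false = true
[1.2.1] true → true = true
[1.2] NOT true = false
[1] false → false (antecedent false ⇒ implication holds) = true
[2.1.1] false AND false AND true = false
[2.1.2.3] true AND false = false
[2.1.2] false AND false AND false = false
[2.1] false AND false = false
[2] NOT false = true
[root] true AND true = true
Overall: true → funded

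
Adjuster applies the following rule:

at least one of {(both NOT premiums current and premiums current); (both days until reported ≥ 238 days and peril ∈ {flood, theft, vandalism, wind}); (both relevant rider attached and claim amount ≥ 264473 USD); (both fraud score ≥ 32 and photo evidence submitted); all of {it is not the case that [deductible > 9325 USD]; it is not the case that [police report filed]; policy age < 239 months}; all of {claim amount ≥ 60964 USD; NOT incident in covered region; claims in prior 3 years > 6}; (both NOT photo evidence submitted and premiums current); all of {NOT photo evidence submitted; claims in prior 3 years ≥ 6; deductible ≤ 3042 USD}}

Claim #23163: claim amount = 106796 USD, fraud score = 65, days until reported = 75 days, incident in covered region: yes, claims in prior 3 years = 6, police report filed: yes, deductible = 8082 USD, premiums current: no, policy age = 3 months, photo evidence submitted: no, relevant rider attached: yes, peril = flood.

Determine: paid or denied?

Denied

Atomic conditions:
  NOT premiums current: no → true
  premiums current: no → false
  days until reported ≥ 238 days: 75 ≥ 238 is false
  peril ∈ {flood, theft, vandalism, wind}: flood is in the set → true
  relevant rider attached: yes → true
  claim amount ≥ 264473 USD: 106796 ≥ 264473 is false
  fraud score ≥ 32: 65 ≥ 32 is true
  photo evidence submitted: no → false
  deductible > 9325 USD: 8082 > 9325 is false
  police report filed: yes → true
  policy age < 239 months: 3 < 239 is true
  claim amount ≥ 60964 USD: 106796 ≥ 60964 is true
  NOT incident in covered region: yes → false
  claims in prior 3 years > 6: 6 > 6 is false
  NOT photo evidence submitted: no → true
  claims in prior 3 years ≥ 6: 6 ≥ 6 is true
  deductible ≤ 3042 USD: 8082 ≤ 3042 is false
Combine:
[1] true AND false = false
[2] false AND true = false
[3] true AND false = false
[4] true AND false = false
[5.1] NOT false = true
[5.2] NOT true = false
[5] true AND false AND true = false
[6] true AND false AND false = false
[7] true AND false = false
[8] true AND true AND false = false
[root] false OR false OR false OR false OR false OR false OR false OR false = false
Overall: false → denied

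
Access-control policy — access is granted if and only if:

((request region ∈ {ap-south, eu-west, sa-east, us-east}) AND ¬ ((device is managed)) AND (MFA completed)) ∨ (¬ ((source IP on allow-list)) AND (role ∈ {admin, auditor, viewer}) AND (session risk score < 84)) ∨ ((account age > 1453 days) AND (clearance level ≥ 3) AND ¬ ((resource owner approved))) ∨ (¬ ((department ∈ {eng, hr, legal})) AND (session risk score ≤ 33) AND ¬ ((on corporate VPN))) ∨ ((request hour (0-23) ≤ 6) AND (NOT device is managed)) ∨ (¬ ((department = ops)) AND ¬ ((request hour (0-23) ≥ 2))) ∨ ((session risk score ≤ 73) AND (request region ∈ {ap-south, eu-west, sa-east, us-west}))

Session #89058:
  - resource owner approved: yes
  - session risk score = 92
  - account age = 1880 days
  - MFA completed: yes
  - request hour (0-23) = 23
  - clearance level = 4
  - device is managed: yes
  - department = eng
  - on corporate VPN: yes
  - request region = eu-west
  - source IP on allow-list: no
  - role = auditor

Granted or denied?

Denied

Atomic conditions:
  request region ∈ {ap-south, eu-west, sa-east, us-east}: eu-west is in the set → true
  device is managed: yes → true
  MFA completed: yes → true
  source IP on allow-list: no → false
  role ∈ {admin, auditor, viewer}: auditor is in the set → true
  session risk score < 84: 92 < 84 is false
  account age > 1453 days: 1880 > 1453 is true
  clearance level ≥ 3: 4 ≥ 3 is true
  resource owner approved: yes → true
  department ∈ {eng, hr, legal}: eng is in the set → true
  session risk score ≤ 33: 92 ≤ 33 is false
  on corporate VPN: yes → true
  request hour (0-23) ≤ 6: 23 ≤ 6 is false
  NOT device is managed: yes → false
  department = ops: eng == ops is false
  request hour (0-23) ≥ 2: 23 ≥ 2 is true
  session risk score ≤ 73: 92 ≤ 73 is false
  request region ∈ {ap-south, eu-west, sa-east, us-west}: eu-west is in the set → true
Combine:
[1.2] NOT true = false
[1] true AND false AND true = false
[2.1] NOT false = true
[2] true AND true AND false = false
[3.3] NOT true = false
[3] true AND true AND false = false
[4.1] NOT true = false
[4.3] NOT true = false
[4] false AND false AND false = false
[5] false AND false = false
[6.1] NOT false = true
[6.2] NOT true = false
[6] true AND false = false
[7] false AND true = false
[root] false OR false OR false OR false OR false OR false OR false = false
Overall: false → denied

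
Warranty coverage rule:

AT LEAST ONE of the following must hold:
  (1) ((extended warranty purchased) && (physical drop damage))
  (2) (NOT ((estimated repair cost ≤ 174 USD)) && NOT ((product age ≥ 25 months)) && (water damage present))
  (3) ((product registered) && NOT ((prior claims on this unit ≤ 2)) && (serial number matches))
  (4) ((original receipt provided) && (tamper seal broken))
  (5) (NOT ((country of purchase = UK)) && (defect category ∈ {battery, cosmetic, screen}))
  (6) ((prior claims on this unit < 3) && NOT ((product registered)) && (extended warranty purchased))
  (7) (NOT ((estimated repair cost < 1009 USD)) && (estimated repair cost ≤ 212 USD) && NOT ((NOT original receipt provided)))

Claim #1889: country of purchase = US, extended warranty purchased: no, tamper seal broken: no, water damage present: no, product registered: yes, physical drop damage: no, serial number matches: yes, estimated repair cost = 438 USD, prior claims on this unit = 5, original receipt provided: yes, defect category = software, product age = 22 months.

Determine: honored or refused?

Atomic conditions:
  extended warranty purchased: no → false
  physical drop damage: no → false
  estimated repair cost ≤ 174 USD: 438 ≤ 174 is false
  product age ≥ 25 months: 22 ≥ 25 is false
  water damage present: no → false
  product registered: yes → true
  prior claims on this unit ≤ 2: 5 ≤ 2 is false
  serial number matches: yes → true
  original receipt provided: yes → true
  tamper seal broken: no → false
  country of purchase = UK: US == UK is false
  defect category ∈ {battery, cosmetic, screen}: software is not in the set → false
  prior claims on this unit < 3: 5 < 3 is false
  estimated repair cost < 1009 USD: 438 < 1009 is true
  estimated repair cost ≤ 212 USD: 438 ≤ 212 is false
  NOT original receipt provided: yes → false
Combine:
[1] false AND false = false
[2.1] NOT false = true
[2.2] NOT false = true
[2] true AND true AND false = false
[3.2] NOT false = true
[3] true AND true AND true = true
[4] true AND false = false
[5.1] NOT false = true
[5] true AND false = false
[6.2] NOT true = false
[6] false AND false AND false = false
[7.1] NOT true = false
[7.3] NOT false = true
[7] false AND false AND true = false
[root] false OR false OR true OR false OR false OR false OR false = true
Overall: true → honored

Honored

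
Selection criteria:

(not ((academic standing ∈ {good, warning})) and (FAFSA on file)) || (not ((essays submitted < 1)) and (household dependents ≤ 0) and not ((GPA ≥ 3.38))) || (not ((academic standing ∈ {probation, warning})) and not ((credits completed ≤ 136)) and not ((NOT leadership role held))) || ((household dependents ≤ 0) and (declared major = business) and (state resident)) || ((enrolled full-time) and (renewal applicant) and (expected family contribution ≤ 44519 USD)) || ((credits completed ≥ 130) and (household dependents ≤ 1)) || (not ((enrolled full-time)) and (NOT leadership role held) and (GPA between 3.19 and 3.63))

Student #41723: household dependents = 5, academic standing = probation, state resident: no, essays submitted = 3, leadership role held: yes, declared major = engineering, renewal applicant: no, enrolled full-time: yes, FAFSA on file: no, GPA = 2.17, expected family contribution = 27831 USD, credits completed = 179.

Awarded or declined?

Declined

Atomic conditions:
  academic standing ∈ {good, warning}: probation is not in the set → false
  FAFSA on file: no → false
  essays submitted < 1: 3 < 1 is false
  household dependents ≤ 0: 5 ≤ 0 is false
  GPA ≥ 3.38: 2.17 ≥ 3.38 is false
  academic standing ∈ {probation, warning}: probation is in the set → true
  credits completed ≤ 136: 179 ≤ 136 is false
  NOT leadership role held: yes → false
  declared major = business: engineering == business is false
  state resident: no → false
  enrolled full-time: yes → true
  renewal applicant: no → false
  expected family contribution ≤ 44519 USD: 27831 ≤ 44519 is true
  credits completed ≥ 130: 179 ≥ 130 is true
  household dependents ≤ 1: 5 ≤ 1 is false
  GPA between 3.19 and 3.63: 2.17 in [3.19, 3.63] is false
Combine:
[1.1] NOT false = true
[1] true AND false = false
[2.1] NOT false = true
[2.3] NOT false = true
[2] true AND false AND true = false
[3.1] NOT true = false
[3.2] NOT false = true
[3.3] NOT false = true
[3] false AND true AND true = false
[4] false AND false AND false = false
[5] true AND false AND true = false
[6] true AND false = false
[7.1] NOT true = false
[7] false AND false AND false = false
[root] false OR false OR false OR false OR false OR false OR false = false
Overall: false → declined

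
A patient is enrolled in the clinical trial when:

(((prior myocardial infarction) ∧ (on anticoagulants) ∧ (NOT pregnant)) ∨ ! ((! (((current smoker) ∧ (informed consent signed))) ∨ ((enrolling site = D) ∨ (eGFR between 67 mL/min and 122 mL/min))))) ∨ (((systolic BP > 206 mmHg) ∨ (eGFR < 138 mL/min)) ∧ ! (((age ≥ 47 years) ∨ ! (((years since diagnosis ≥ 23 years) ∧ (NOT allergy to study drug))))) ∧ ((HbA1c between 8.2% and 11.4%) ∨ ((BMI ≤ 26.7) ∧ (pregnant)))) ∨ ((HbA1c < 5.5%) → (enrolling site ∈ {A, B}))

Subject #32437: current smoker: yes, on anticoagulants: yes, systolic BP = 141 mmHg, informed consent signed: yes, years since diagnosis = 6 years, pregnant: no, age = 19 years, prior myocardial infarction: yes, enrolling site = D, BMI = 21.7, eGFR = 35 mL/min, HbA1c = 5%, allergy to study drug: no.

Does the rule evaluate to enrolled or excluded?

Atomic conditions:
  prior myocardial infarction: yes → true
  on anticoagulants: yes → true
  NOT pregnant: no → true
  current smoker: yes → true
  informed consent signed: yes → true
  enrolling site = D: D == D is true
  eGFR between 67 mL/min and 122 mL/min: 35 in [67, 122] is false
  systolic BP > 206 mmHg: 141 > 206 is false
  eGFR < 138 mL/min: 35 < 138 is true
  age ≥ 47 years: 19 ≥ 47 is false
  years since diagnosis ≥ 23 years: 6 ≥ 23 is false
  NOT allergy to study drug: no → true
  HbA1c between 8.2% and 11.4%: 5 in [8.2, 11.4] is false
  BMI ≤ 26.7: 21.7 ≤ 26.7 is true
  pregnant: no → false
  HbA1c < 5.5%: 5 < 5.5 is true
  enrolling site ∈ {A, B}: D is not in the set → false
Combine:
[1.1] true AND true AND true = true
[1.2.1.1.1] true AND true = true
[1.2.1.1] NOT true = false
[1.2.1.2] true OR false = true
[1.2.1] false OR true = true
[1.2] NOT true = false
[1] true OR false = true
[2.1] false OR true = true
[2.2.1.2.1] false AND true = false
[2.2.1.2] NOT false = true
[2.2.1] false OR true = true
[2.2] NOT true = false
[2.3.2] true AND false = false
[2.3] false OR false = false
[2] true AND false AND false = false
[3] true → false = false
[root] true OR false OR false = true
Overall: true → enrolled

Enrolled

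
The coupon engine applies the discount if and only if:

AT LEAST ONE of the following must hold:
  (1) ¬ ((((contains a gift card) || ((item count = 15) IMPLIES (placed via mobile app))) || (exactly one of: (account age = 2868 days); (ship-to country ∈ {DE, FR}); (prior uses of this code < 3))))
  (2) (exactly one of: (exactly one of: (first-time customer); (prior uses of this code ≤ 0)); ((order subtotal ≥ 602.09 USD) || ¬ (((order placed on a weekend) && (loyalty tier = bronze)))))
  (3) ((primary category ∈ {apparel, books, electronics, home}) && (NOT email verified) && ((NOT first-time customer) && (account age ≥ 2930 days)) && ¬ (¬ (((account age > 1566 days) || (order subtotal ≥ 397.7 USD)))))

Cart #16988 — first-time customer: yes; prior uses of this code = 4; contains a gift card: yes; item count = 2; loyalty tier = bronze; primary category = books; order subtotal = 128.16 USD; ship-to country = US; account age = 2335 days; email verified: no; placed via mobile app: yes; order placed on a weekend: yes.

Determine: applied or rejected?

Applied

Atomic conditions:
  contains a gift card: yes → true
  item count = 15: 2 == 15 is false
  placed via mobile app: yes → true
  account age = 2868 days: 2335 == 2868 is false
  ship-to country ∈ {DE, FR}: US is not in the set → false
  prior uses of this code < 3: 4 < 3 is false
  first-time customer: yes → true
  prior uses of this code ≤ 0: 4 ≤ 0 is false
  order subtotal ≥ 602.09 USD: 128.16 ≥ 602.09 is false
  order placed on a weekend: yes → true
  loyalty tier = bronze: bronze == bronze is true
  primary category ∈ {apparel, books, electronics, home}: books is in the set → true
  NOT email verified: no → true
  NOT first-time customer: yes → false
  account age ≥ 2930 days: 2335 ≥ 2930 is false
  account age > 1566 days: 2335 > 1566 is true
  order subtotal ≥ 397.7 USD: 128.16 ≥ 397.7 is false
Combine:
[1.1.1.2] false → true (antecedent false ⇒ implication holds) = true
[1.1.1] true OR true = true
[1.1.2] exactly-one(false, false, false) = false
[1.1] true OR false = true
[1] NOT true = false
[2.1] exactly-one(true, false) = true
[2.2.2.1] true AND true = true
[2.2.2] NOT true = false
[2.2] false OR false = false
[2] exactly-one(true, false) = true
[3.3] false AND false = false
[3.4.1.1] true OR false = true
[3.4.1] NOT true = false
[3.4] NOT false = true
[3] true AND true AND false AND true = false
[root] false OR true OR false = true
Overall: true → applied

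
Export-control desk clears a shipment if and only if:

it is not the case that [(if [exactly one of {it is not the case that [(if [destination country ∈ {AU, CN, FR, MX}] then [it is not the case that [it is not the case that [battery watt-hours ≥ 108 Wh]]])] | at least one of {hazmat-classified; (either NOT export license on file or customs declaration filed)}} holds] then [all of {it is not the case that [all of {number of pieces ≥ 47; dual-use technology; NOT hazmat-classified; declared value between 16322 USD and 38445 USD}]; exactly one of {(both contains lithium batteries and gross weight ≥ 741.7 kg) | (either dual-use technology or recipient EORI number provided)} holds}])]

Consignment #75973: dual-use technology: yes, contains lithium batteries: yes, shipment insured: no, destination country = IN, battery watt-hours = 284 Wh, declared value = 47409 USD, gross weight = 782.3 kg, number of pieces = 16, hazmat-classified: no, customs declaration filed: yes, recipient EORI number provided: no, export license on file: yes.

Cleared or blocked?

Cleared

Atomic conditions:
  destination country ∈ {AU, CN, FR, MX}: IN is not in the set → false
  battery watt-hours ≥ 108 Wh: 284 ≥ 108 is true
  hazmat-classified: no → false
  NOT export license on file: yes → false
  customs declaration filed: yes → true
  number of pieces ≥ 47: 16 ≥ 47 is false
  dual-use technology: yes → true
  NOT hazmat-classified: no → true
  declared value between 16322 USD and 38445 USD: 47409 in [16322, 38445] is false
  contains lithium batteries: yes → true
  gross weight ≥ 741.7 kg: 782.3 ≥ 741.7 is true
  recipient EORI number provided: no → false
Combine:
[1.1.1.1.2.1] NOT true = false
[1.1.1.1.2] NOT false = true
[1.1.1.1] false → true (antecedent false ⇒ implication holds) = true
[1.1.1] NOT true = false
[1.1.2.2] false OR true = true
[1.1.2] false OR true = true
[1.1] exactly-one(false, true) = true
[1.2.1.1] false AND true AND true AND false = false
[1.2.1] NOT false = true
[1.2.2.1] true AND true = true
[1.2.2.2] true OR false = true
[1.2.2] exactly-one(true, true) = false
[1.2] true AND false = false
[1] true → false = false
[root] NOT false = true
Overall: true → cleared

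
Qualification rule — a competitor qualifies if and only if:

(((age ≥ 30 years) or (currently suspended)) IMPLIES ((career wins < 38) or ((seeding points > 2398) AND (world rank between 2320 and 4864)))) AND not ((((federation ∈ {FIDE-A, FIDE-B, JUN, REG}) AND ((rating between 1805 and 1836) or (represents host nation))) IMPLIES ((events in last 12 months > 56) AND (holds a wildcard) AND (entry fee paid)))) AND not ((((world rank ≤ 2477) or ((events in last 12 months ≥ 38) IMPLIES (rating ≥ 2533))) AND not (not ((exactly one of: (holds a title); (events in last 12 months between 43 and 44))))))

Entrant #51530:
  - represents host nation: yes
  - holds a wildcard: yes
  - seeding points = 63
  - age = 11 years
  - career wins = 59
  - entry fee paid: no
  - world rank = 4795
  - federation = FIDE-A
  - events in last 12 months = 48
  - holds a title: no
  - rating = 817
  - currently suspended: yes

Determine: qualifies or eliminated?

Atomic conditions:
  age ≥ 30 years: 11 ≥ 30 is false
  currently suspended: yes → true
  career wins < 38: 59 < 38 is false
  seeding points > 2398: 63 > 2398 is false
  world rank between 2320 and 4864: 4795 in [2320, 4864] is true
  federation ∈ {FIDE-A, FIDE-B, JUN, REG}: FIDE-A is in the set → true
  rating between 1805 and 1836: 817 in [1805, 1836] is false
  represents host nation: yes → true
  events in last 12 months > 56: 48 > 56 is false
  holds a wildcard: yes → true
  entry fee paid: no → false
  world rank ≤ 2477: 4795 ≤ 2477 is false
  events in last 12 months ≥ 38: 48 ≥ 38 is true
  rating ≥ 2533: 817 ≥ 2533 is false
  holds a title: no → false
  events in last 12 months between 43 and 44: 48 in [43, 44] is false
Combine:
[1.1] false OR true = true
[1.2.2] false AND true = false
[1.2] false OR false = false
[1] true → false = false
[2.1.1.2] false OR true = true
[2.1.1] true AND true = true
[2.1.2] false AND true AND false = false
[2.1] true → false = false
[2] NOT false = true
[3.1.1.2] true → false = false
[3.1.1] false OR false = false
[3.1.2.1.1] exactly-one(false, false) = false
[3.1.2.1] NOT false = true
[3.1.2] NOT true = false
[3.1] false AND false = false
[3] NOT false = true
[root] false AND true AND true = false
Overall: false → eliminated

Eliminated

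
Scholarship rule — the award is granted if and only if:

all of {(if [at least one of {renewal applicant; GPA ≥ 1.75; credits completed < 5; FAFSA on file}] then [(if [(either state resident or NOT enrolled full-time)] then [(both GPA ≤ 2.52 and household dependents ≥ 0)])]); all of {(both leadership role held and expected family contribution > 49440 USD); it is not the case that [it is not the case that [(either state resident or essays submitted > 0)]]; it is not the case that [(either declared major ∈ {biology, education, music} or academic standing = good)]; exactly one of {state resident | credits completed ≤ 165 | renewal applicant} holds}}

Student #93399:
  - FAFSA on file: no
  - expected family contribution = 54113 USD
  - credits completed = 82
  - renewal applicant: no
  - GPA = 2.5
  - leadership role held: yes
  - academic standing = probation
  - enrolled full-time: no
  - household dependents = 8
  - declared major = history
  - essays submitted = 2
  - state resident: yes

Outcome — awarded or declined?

Atomic conditions:
  renewal applicant: no → false
  GPA ≥ 1.75: 2.5 ≥ 1.75 is true
  credits completed < 5: 82 < 5 is false
  FAFSA on file: no → false
  state resident: yes → true
  NOT enrolled full-time: no → true
  GPA ≤ 2.52: 2.5 ≤ 2.52 is true
  household dependents ≥ 0: 8 ≥ 0 is true
  leadership role held: yes → true
  expected family contribution > 49440 USD: 54113 > 49440 is true
  essays submitted > 0: 2 > 0 is true
  declared major ∈ {biology, education, music}: history is not in the set → false
  academic standing = good: probation == good is false
  credits completed ≤ 165: 82 ≤ 165 is true
Combine:
[1.1] false OR true OR false OR false = true
[1.2.1] true OR true = true
[1.2.2] true AND true = true
[1.2] true → true = true
[1] true → true = true
[2.1] true AND true = true
[2.2.1.1] true OR true = true
[2.2.1] NOT true = false
[2.2] NOT false = true
[2.3.1] false OR false = false
[2.3] NOT false = true
[2.4] exactly-one(true, true, false) = false
[2] true AND true AND true AND false = false
[root] true AND false = false
Overall: false → declined

Declined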